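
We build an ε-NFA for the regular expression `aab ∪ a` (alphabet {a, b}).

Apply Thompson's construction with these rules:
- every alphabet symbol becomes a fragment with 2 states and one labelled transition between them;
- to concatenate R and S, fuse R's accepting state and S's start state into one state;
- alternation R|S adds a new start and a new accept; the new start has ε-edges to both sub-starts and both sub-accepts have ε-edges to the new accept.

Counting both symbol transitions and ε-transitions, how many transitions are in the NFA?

Per subexpression:
Each of the 4 symbol leaves contributes 1 transition (1 symbol, 0 ε).
  aab = 3 transitions (3 symbol, 0 ε)
  aab ∪ a = 8 transitions (4 symbol, 4 ε)

8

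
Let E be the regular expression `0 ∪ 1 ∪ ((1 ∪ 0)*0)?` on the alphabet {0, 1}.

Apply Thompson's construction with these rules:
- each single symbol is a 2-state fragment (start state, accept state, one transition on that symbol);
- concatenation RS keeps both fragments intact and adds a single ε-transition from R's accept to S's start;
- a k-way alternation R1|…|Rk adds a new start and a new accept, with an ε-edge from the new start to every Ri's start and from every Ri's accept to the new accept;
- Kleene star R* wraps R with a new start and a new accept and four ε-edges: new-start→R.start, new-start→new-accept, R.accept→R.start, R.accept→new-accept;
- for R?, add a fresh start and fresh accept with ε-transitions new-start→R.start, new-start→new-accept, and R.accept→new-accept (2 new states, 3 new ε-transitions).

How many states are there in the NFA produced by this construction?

18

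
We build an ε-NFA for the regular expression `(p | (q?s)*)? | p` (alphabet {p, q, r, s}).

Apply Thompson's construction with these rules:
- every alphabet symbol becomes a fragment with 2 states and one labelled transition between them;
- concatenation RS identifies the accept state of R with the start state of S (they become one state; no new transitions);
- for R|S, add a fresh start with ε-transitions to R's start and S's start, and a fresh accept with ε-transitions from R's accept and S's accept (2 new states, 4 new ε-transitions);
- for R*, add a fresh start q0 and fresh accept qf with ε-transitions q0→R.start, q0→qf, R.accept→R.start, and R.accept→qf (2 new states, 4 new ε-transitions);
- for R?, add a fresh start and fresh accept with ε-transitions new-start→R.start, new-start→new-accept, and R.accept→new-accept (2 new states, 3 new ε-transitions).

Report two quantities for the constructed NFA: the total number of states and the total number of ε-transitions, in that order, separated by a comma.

17, 18

Recursing over subexpressions:
Each of the 4 symbol leaves contributes 2 states and 0 ε-transitions.
  q? : 4 states, 3 ε-transitions
  q?s : 5 states, 3 ε-transitions
  (q?s)* : 7 states, 7 ε-transitions
  p | (q?s)* : 11 states, 11 ε-transitions
  (p | (q?s)*)? : 13 states, 14 ε-transitions
  (p | (q?s)*)? | p : 17 states, 18 ε-transitions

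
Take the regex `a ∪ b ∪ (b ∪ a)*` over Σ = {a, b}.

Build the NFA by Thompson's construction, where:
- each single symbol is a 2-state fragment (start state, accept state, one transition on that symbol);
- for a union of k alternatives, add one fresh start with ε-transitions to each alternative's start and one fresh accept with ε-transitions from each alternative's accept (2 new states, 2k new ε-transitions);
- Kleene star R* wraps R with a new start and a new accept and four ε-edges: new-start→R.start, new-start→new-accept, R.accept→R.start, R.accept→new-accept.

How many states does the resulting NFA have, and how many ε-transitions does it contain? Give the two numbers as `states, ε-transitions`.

14, 14

Building bottom-up:
Each of the 4 symbol leaves contributes 2 states and 0 ε-transitions.
  b ∪ a : 6 states, 4 ε-transitions
  (b ∪ a)* : 8 states, 8 ε-transitions
  a ∪ b ∪ (b ∪ a)* : 14 states, 14 ε-transitions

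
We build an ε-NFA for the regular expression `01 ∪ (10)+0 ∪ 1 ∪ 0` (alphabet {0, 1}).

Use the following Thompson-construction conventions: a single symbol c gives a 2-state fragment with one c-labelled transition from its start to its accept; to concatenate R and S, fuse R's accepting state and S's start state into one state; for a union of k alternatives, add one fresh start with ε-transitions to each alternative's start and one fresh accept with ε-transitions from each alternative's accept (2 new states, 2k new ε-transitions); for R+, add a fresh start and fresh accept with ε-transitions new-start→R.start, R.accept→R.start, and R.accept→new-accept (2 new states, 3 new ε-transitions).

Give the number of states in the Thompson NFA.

By structural recursion:
Each of the 7 symbol leaves contributes a 2-state fragment.
  01 : 3 states
  10 : 3 states
  (10)+ : 5 states
  (10)+0 : 6 states
  01 ∪ (10)+0 ∪ 1 ∪ 0 : 15 states

15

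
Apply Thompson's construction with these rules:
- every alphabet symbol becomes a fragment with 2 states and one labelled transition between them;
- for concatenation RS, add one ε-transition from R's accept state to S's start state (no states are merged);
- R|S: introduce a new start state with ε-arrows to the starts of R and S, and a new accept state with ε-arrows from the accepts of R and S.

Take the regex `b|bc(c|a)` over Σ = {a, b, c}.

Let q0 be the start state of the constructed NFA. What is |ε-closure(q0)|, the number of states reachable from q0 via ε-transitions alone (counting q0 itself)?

Let C(F) = |ε-closure(F.start)| within fragment F, and note whether F accepts ε. Symbol fragments have C = 1 and do not accept ε. Then:
  c|a : C = 1 + 1 + 1 = 3 (the new accept is not ε-reachable since no branch accepts ε)
  bc(c|a) : same as the first factor's closure: C = 1
  b|bc(c|a) : new start ε-reaches every alternative's start; none of them accept ε, so the new accept is not reached: C = 1 + 1 + 1 = 3

3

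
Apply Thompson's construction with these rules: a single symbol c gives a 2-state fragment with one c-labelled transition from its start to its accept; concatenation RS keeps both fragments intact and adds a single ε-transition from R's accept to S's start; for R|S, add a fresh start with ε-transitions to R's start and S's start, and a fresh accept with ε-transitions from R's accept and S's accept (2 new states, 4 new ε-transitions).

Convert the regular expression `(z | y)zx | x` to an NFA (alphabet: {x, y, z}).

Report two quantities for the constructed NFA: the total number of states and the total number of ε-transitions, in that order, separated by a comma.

By structural recursion:
Each of the 5 symbol leaves contributes 2 states and 0 ε-transitions.
  z | y → 6 states, 4 ε-transitions
  (z | y)zx → 10 states, 6 ε-transitions
  (z | y)zx | x → 14 states, 10 ε-transitions

14, 10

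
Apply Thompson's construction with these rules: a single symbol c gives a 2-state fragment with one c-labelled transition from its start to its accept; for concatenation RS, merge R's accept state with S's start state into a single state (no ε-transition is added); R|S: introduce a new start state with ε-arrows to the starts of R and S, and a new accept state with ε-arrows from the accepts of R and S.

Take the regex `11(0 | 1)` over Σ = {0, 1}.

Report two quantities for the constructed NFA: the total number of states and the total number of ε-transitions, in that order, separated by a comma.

8, 4

Bottom-up over the parse tree:
Each of the 4 symbol leaves contributes 2 states and 0 ε-transitions.
  0 | 1 : 6 states, 4 ε-transitions
  11(0 | 1) : 8 states, 4 ε-transitions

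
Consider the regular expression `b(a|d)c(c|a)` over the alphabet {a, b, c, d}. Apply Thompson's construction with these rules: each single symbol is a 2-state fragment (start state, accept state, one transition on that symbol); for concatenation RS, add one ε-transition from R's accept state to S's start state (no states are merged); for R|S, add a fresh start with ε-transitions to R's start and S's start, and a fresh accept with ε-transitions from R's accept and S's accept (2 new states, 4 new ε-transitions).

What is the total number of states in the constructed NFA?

Per subexpression:
Each of the 6 symbol leaves contributes a 2-state fragment.
  a|d → 6 states
  c|a → 6 states
  b(a|d)c(c|a) → 16 states

16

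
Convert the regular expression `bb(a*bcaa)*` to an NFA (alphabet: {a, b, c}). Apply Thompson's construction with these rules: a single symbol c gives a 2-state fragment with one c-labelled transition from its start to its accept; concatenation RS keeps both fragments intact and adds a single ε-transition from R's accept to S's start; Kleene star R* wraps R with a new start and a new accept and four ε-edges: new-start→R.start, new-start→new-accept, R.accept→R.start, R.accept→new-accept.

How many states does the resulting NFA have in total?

18

Recursing over subexpressions:
Each of the 7 symbol leaves contributes a 2-state fragment.
  a* : 4 states
  a*bcaa : 12 states
  (a*bcaa)* : 14 states
  bb(a*bcaa)* : 18 states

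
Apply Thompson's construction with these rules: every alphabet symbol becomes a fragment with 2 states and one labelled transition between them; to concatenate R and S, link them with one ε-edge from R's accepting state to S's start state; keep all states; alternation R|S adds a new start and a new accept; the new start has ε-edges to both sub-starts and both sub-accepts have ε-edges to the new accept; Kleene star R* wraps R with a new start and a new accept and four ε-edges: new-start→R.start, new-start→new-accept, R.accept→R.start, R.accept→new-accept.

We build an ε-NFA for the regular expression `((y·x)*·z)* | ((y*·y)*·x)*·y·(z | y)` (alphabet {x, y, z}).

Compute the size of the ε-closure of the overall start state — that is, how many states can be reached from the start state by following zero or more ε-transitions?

18

Compute the ε-closure size of each fragment's start state recursively; a symbol fragment's start has no outgoing ε-edge, so its closure is just itself (size 1).
  y·x — |closure| equals the left operand's closure size = 1 (its accept is not ε-reachable, so the closure stops there)
  (y·x)* — the star's fresh start ε-reaches both the body's start and the fresh accept: |closure| = 2 + 1 = 3
  (y·x)*·z — |closure| = 3 + 1 = 4 (closure spills across the concat boundary because the left factor accepts ε)
  ((y·x)*·z)* — new start has ε-edges to the inner start and to the new accept, so |closure| = 2 + 4 = 6
  y* — the star's fresh start ε-reaches both the body's start and the fresh accept: |closure| = 2 + 1 = 3
  y*·y — |closure| = 3 + 1 = 4 (closure spills across the concat boundary because the left factor accepts ε)
  (y*·y)* — |closure| = 1 (new start) + 4 (body) + 1 (new accept) = 6
  (y*·y)*·x — |closure| = 6 + 1 = 7 (closure spills across the concat boundary because the left factor accepts ε)
  ((y*·y)*·x)* — new start has ε-edges to the inner start and to the new accept, so |closure| = 2 + 7 = 9
  z | y — new start ε-reaches every alternative's start; none of them accept ε, so the new accept is not reached: |closure| = 1 + 1 + 1 = 3
  ((y*·y)*·x)*·y·(z | y) — |closure| = 9 + 1 = 10 (closure spills across the concat boundary because the left factor accepts ε)
  ((y·x)*·z)* | ((y*·y)*·x)*·y·(z | y) — new start ε-reaches every alternative's start; at least one alternative accepts ε, so the union's new accept is reached too: |closure| = 1 + 6 + 10 + 1 = 18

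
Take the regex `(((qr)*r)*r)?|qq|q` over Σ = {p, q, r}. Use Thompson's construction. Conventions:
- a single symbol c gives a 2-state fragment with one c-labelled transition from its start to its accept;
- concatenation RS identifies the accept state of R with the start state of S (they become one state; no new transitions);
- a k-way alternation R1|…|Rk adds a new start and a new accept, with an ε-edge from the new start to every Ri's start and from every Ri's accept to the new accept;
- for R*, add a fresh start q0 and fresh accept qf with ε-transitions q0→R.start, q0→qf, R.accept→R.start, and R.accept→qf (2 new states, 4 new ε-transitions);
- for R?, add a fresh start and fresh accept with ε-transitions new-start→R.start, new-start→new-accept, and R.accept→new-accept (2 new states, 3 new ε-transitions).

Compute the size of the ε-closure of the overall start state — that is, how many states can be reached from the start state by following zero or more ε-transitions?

Work bottom-up. For each fragment F, track |ε-closure(F.start)| and whether F's accept lies in that closure (i.e. whether F accepts ε). A single-symbol fragment has closure size 1 and does not accept ε.
  qr — |closure| equals the left operand's closure size = 1 (its accept is not ε-reachable, so the closure stops there)
  (qr)* — the star's fresh start ε-reaches both the body's start and the fresh accept: |closure| = 2 + 1 = 3
  (qr)*r — |closure| = 3 + (1−1) = 3 (closure spills across the concat boundary because the left factor accepts ε)
  ((qr)*r)* — new start has ε-edges to the inner start and to the new accept, so |closure| = 2 + 3 = 5
  ((qr)*r)*r — the left operand accepts ε, so the closure extends into the next operand (the shared merged state is already counted); |closure| = 5 + (1−1) = 5
  (((qr)*r)*r)? — new start has ε-edges to the inner start and to the new accept, so |closure| = 2 + 5 = 7
  qq — |closure| equals the left operand's closure size = 1 (its accept is not ε-reachable, so the closure stops there)
  (((qr)*r)*r)?|qq|q — |closure| = 1 (new start) + (7 + 1 + 1) + 1 (new accept, since some branch ε-reaches its own accept) = 11

11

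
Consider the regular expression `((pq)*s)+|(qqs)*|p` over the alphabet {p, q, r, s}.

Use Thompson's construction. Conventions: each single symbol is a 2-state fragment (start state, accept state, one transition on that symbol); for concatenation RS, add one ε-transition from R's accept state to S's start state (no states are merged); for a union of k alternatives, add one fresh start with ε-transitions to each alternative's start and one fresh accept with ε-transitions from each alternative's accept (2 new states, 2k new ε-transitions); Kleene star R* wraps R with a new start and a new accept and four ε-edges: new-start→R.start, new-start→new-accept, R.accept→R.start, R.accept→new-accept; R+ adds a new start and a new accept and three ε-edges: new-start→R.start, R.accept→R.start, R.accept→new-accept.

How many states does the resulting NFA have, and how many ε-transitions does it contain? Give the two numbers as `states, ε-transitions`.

22, 21

Per subexpression:
Each of the 7 symbol leaves contributes 2 states and 0 ε-transitions.
  pq = 4 states, 1 ε-transition
  (pq)* = 6 states, 5 ε-transitions
  (pq)*s = 8 states, 6 ε-transitions
  ((pq)*s)+ = 10 states, 9 ε-transitions
  qqs = 6 states, 2 ε-transitions
  (qqs)* = 8 states, 6 ε-transitions
  ((pq)*s)+|(qqs)*|p = 22 states, 21 ε-transitions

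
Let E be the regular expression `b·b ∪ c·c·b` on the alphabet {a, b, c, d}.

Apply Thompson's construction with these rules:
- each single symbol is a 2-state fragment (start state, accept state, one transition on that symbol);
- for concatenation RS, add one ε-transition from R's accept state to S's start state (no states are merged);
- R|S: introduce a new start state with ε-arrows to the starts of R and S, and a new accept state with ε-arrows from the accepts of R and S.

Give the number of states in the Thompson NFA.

By structural recursion:
Each of the 5 symbol leaves contributes a 2-state fragment.
  b·b → 4 states
  c·c·b → 6 states
  b·b ∪ c·c·b → 12 states

12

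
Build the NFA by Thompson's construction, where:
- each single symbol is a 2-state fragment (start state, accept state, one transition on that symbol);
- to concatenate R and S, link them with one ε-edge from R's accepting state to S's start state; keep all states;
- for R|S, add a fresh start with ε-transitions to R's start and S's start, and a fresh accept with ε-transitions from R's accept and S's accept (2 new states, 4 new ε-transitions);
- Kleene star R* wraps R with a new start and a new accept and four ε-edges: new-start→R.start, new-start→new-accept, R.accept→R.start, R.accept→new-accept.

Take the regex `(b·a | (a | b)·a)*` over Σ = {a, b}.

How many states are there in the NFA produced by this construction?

Recursing over subexpressions:
Each of the 5 symbol leaves contributes a 2-state fragment.
  b·a = 4 states
  a | b = 6 states
  (a | b)·a = 8 states
  b·a | (a | b)·a = 14 states
  (b·a | (a | b)·a)* = 16 states

16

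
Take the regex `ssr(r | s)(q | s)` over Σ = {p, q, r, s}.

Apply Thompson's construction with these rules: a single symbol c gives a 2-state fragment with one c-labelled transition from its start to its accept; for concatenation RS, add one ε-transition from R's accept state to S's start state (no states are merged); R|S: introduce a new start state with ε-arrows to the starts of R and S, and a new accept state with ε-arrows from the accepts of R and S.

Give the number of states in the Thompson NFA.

18

Bottom-up over the parse tree:
Each of the 7 symbol leaves contributes a 2-state fragment.
  r | s — 6 states
  q | s — 6 states
  ssr(r | s)(q | s) — 18 states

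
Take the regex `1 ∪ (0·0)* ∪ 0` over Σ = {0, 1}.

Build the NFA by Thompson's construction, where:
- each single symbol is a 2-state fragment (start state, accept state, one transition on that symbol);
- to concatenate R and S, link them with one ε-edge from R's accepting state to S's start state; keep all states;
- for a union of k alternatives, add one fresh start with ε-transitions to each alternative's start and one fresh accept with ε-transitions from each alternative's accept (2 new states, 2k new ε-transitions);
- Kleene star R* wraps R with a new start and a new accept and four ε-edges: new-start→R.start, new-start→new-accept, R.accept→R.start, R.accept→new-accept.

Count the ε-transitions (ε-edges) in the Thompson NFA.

11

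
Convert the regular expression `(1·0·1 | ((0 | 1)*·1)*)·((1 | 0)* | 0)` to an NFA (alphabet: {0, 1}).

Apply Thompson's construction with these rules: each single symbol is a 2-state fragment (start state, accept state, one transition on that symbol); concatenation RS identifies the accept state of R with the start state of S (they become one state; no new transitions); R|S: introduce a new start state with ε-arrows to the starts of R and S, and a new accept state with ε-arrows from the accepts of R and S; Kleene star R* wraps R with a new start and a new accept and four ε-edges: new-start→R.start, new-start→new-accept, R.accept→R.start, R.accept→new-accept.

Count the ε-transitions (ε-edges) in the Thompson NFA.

Recursing over subexpressions:
Each of the 9 symbol leaves contributes 0 ε-transitions.
  1·0·1 : 0 ε-transitions
  0 | 1 : 4 ε-transitions
  (0 | 1)* : 8 ε-transitions
  (0 | 1)*·1 : 8 ε-transitions
  ((0 | 1)*·1)* : 12 ε-transitions
  1·0·1 | ((0 | 1)*·1)* : 16 ε-transitions
  1 | 0 : 4 ε-transitions
  (1 | 0)* : 8 ε-transitions
  (1 | 0)* | 0 : 12 ε-transitions
  (1·0·1 | ((0 | 1)*·1)*)·((1 | 0)* | 0) : 28 ε-transitions

28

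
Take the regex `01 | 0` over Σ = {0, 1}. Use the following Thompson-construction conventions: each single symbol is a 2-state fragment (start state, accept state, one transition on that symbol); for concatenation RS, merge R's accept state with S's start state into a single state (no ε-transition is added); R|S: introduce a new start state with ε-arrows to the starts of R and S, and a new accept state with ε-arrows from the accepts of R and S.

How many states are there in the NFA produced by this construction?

7

By structural recursion:
Each of the 3 symbol leaves contributes a 2-state fragment.
  01 → 3 states
  01 | 0 → 7 states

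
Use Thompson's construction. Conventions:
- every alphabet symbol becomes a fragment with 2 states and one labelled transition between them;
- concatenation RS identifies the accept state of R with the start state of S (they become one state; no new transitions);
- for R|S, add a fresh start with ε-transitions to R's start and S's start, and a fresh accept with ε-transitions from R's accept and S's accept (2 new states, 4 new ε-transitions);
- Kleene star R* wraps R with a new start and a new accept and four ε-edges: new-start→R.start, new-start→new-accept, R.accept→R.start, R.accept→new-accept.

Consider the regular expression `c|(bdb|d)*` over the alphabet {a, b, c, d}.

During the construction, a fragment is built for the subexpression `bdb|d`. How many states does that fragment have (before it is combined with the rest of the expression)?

8

Fragment for `bdb|d`:
Each of the 4 symbol leaves contributes a 2-state fragment.
  bdb = 4 states
  bdb|d = 8 states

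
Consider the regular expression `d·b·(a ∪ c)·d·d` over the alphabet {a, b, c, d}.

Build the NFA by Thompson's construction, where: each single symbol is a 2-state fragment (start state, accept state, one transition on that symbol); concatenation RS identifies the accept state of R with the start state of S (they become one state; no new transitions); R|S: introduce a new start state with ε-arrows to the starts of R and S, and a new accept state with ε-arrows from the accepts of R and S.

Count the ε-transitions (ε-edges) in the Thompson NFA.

4

Building bottom-up:
Each of the 6 symbol leaves contributes 0 ε-transitions.
  a ∪ c — 4 ε-transitions
  d·b·(a ∪ c)·d·d — 4 ε-transitions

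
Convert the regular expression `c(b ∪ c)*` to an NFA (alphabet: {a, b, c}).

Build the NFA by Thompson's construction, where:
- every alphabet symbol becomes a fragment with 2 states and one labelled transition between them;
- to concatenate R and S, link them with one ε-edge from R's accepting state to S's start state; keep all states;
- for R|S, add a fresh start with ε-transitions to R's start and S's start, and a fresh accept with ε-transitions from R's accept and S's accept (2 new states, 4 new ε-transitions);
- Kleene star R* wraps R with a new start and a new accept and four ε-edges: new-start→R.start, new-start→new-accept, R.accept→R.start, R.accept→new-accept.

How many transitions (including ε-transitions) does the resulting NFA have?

12

By structural recursion:
Each of the 3 symbol leaves contributes 1 transition (1 symbol, 0 ε).
  b ∪ c : 6 transitions (2 symbol, 4 ε)
  (b ∪ c)* : 10 transitions (2 symbol, 8 ε)
  c(b ∪ c)* : 12 transitions (3 symbol, 9 ε)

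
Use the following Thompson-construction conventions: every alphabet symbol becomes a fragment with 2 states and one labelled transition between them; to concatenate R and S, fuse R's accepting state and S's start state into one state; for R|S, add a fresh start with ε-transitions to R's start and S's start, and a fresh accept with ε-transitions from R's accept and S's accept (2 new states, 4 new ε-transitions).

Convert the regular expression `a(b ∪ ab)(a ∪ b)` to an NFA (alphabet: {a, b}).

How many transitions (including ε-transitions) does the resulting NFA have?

Building bottom-up:
Each of the 6 symbol leaves contributes 1 transition (1 symbol, 0 ε).
  ab = 2 transitions (2 symbol, 0 ε)
  b ∪ ab = 7 transitions (3 symbol, 4 ε)
  a ∪ b = 6 transitions (2 symbol, 4 ε)
  a(b ∪ ab)(a ∪ b) = 14 transitions (6 symbol, 8 ε)

14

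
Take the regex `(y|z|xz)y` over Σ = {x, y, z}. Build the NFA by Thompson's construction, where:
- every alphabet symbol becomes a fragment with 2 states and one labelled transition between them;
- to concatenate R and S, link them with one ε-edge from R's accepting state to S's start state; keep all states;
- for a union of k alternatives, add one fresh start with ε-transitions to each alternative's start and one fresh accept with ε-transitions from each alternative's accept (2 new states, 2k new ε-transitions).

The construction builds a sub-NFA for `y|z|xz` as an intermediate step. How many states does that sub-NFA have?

Fragment for `y|z|xz`:
Each of the 4 symbol leaves contributes a 2-state fragment.
  xz = 4 states
  y|z|xz = 10 states

10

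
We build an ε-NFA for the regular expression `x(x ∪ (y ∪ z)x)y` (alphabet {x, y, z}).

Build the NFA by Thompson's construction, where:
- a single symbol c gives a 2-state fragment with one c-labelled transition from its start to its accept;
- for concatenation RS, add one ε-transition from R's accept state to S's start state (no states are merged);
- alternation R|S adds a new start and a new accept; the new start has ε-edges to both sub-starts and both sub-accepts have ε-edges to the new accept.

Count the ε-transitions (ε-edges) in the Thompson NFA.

Recursing over subexpressions:
Each of the 6 symbol leaves contributes 0 ε-transitions.
  y ∪ z — 4 ε-transitions
  (y ∪ z)x — 5 ε-transitions
  x ∪ (y ∪ z)x — 9 ε-transitions
  x(x ∪ (y ∪ z)x)y — 11 ε-transitions

11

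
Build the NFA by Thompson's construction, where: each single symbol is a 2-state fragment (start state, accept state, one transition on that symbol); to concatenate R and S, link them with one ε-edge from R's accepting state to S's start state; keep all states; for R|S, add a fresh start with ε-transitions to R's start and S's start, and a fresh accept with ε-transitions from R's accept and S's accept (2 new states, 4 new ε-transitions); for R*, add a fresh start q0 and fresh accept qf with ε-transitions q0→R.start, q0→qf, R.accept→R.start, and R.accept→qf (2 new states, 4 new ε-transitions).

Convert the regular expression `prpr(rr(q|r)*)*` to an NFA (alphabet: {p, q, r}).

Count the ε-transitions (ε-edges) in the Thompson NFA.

Bottom-up over the parse tree:
Each of the 8 symbol leaves contributes 0 ε-transitions.
  q|r — 4 ε-transitions
  (q|r)* — 8 ε-transitions
  rr(q|r)* — 10 ε-transitions
  (rr(q|r)*)* — 14 ε-transitions
  prpr(rr(q|r)*)* — 18 ε-transitions

18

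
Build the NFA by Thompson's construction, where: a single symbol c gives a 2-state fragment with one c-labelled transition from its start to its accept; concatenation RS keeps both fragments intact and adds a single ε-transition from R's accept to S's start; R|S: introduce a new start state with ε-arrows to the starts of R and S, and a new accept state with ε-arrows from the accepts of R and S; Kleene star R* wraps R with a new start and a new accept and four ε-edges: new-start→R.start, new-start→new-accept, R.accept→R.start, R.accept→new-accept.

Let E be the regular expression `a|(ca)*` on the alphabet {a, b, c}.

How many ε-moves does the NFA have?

9

Per subexpression:
Each of the 3 symbol leaves contributes 0 ε-transitions.
  ca = 1 ε-transition
  (ca)* = 5 ε-transitions
  a|(ca)* = 9 ε-transitions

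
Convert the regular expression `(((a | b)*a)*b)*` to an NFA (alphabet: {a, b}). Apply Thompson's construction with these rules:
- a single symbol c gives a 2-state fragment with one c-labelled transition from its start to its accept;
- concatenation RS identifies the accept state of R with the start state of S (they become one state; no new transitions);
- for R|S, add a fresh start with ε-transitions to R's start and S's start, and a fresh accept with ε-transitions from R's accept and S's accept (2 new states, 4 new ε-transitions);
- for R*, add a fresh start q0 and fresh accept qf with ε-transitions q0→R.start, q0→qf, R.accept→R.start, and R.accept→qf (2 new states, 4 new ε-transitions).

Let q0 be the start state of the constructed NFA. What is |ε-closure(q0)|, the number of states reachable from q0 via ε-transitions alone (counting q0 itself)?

Let C(F) = |ε-closure(F.start)| within fragment F, and note whether F accepts ε. Symbol fragments have C = 1 and do not accept ε. Then:
  a | b : new start ε-reaches every alternative's start; none of them accept ε, so the new accept is not reached: |closure| = 1 + 1 + 1 = 3
  (a | b)* : new start has ε-edges to the inner start and to the new accept, so |closure| = 2 + 3 = 5
  (a | b)*a : the left operand accepts ε, so the closure extends into the next operand (the shared merged state is already counted); |closure| = 5 + (1−1) = 5
  ((a | b)*a)* : new start has ε-edges to the inner start and to the new accept, so |closure| = 2 + 5 = 7
  ((a | b)*a)*b : the left operand accepts ε, so the closure extends into the next operand (the shared merged state is already counted); |closure| = 7 + (1−1) = 7
  (((a | b)*a)*b)* : new start has ε-edges to the inner start and to the new accept, so |closure| = 2 + 7 = 9

9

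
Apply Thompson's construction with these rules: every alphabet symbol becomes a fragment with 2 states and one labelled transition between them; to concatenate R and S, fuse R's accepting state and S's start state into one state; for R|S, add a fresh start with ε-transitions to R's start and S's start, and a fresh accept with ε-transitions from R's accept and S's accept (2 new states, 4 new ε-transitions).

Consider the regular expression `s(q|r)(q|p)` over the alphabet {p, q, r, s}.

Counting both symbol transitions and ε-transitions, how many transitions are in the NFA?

Bottom-up over the parse tree:
Each of the 5 symbol leaves contributes 1 transition (1 symbol, 0 ε).
  q|r : 6 transitions (2 symbol, 4 ε)
  q|p : 6 transitions (2 symbol, 4 ε)
  s(q|r)(q|p) : 13 transitions (5 symbol, 8 ε)

13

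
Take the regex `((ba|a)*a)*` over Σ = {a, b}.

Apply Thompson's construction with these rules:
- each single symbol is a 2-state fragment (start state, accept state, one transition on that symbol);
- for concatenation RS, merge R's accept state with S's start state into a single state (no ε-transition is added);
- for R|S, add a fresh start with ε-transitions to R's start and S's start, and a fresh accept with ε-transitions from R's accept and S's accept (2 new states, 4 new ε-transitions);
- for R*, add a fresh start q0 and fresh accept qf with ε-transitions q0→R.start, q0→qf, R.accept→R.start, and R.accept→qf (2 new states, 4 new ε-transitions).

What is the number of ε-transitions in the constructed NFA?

Bottom-up over the parse tree:
Each of the 4 symbol leaves contributes 0 ε-transitions.
  ba : 0 ε-transitions
  ba|a : 4 ε-transitions
  (ba|a)* : 8 ε-transitions
  (ba|a)*a : 8 ε-transitions
  ((ba|a)*a)* : 12 ε-transitions

12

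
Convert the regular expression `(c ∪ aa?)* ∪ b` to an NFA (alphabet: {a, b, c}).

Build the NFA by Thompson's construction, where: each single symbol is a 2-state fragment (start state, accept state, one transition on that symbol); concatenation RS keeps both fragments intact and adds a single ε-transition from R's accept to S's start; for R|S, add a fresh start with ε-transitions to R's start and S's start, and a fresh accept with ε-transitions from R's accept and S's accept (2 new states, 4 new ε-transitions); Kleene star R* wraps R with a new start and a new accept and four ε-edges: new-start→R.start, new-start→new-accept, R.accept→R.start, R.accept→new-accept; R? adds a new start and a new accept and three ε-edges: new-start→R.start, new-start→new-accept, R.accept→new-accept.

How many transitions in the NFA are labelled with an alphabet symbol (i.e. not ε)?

4

Recursing over subexpressions:
Each of the 4 symbol leaves contributes exactly 1 symbol transition.
  a? — 1 symbol transition
  aa? — 2 symbol transitions
  c ∪ aa? — 3 symbol transitions
  (c ∪ aa?)* — 3 symbol transitions
  (c ∪ aa?)* ∪ b — 4 symbol transitions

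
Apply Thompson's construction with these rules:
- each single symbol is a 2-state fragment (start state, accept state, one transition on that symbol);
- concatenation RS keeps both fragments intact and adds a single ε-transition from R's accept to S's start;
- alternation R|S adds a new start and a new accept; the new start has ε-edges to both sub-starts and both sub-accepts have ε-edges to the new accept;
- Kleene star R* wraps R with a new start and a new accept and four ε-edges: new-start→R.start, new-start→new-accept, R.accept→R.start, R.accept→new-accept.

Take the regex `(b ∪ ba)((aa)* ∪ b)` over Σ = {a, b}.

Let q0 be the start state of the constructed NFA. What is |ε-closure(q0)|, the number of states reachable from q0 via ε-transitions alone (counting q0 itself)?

Let C(F) = |ε-closure(F.start)| within fragment F, and note whether F accepts ε. Symbol fragments have C = 1 and do not accept ε. Then:
  ba : same as the first factor's closure: |closure| = 1
  b ∪ ba : new start ε-reaches every alternative's start; none of them accept ε, so the new accept is not reached: |closure| = 1 + 1 + 1 = 3
  aa : |closure| equals the left operand's closure size = 1 (its accept is not ε-reachable, so the closure stops there)
  (aa)* : |closure| = 1 (new start) + 1 (body) + 1 (new accept) = 3
  (aa)* ∪ b : new start ε-reaches every alternative's start; at least one alternative accepts ε, so the union's new accept is reached too: |closure| = 1 + 3 + 1 + 1 = 6
  (b ∪ ba)((aa)* ∪ b) : |closure| equals the left operand's closure size = 3 (its accept is not ε-reachable, so the closure stops there)

3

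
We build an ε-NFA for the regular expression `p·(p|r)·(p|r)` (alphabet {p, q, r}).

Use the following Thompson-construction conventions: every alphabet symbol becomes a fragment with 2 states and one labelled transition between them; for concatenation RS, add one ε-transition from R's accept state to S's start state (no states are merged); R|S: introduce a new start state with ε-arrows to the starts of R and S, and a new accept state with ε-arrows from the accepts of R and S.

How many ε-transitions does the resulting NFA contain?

Recursing over subexpressions:
Each of the 5 symbol leaves contributes 0 ε-transitions.
  p|r → 4 ε-transitions
  p|r → 4 ε-transitions
  p·(p|r)·(p|r) → 10 ε-transitions

10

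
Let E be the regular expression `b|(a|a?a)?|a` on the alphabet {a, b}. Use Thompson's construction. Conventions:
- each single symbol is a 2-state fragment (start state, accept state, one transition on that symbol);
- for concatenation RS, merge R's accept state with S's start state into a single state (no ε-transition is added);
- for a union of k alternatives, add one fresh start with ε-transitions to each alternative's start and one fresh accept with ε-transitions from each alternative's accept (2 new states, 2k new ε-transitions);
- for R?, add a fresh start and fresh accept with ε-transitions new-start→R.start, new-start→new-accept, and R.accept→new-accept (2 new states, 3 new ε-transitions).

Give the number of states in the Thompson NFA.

Bottom-up over the parse tree:
Each of the 5 symbol leaves contributes a 2-state fragment.
  a? : 4 states
  a?a : 5 states
  a|a?a : 9 states
  (a|a?a)? : 11 states
  b|(a|a?a)?|a : 17 states

17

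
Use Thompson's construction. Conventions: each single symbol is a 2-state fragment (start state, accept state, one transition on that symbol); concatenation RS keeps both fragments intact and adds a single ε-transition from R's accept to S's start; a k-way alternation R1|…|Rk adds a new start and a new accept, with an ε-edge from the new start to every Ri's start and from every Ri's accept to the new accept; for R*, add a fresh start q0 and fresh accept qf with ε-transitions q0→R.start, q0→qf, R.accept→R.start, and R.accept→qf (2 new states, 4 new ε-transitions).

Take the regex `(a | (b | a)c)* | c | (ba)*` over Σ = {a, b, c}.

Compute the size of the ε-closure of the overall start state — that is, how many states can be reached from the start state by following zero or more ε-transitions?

Let C(F) = |ε-closure(F.start)| within fragment F, and note whether F accepts ε. Symbol fragments have C = 1 and do not accept ε. Then:
  b | a → C = 1 + 1 + 1 = 3 (the new accept is not ε-reachable since no branch accepts ε)
  (b | a)c → same as the first factor's closure: C = 3
  a | (b | a)c → C = 1 + 1 + 3 = 5 (the new accept is not ε-reachable since no branch accepts ε)
  (a | (b | a)c)* → C = 1 (new start) + 5 (body) + 1 (new accept) = 7
  ba → C equals the left operand's closure size = 1 (its accept is not ε-reachable, so the closure stops there)
  (ba)* → new start has ε-edges to the inner start and to the new accept, so C = 2 + 1 = 3
  (a | (b | a)c)* | c | (ba)* → new start ε-reaches every alternative's start; at least one alternative accepts ε, so the union's new accept is reached too: C = 1 + 7 + 1 + 3 + 1 = 13

13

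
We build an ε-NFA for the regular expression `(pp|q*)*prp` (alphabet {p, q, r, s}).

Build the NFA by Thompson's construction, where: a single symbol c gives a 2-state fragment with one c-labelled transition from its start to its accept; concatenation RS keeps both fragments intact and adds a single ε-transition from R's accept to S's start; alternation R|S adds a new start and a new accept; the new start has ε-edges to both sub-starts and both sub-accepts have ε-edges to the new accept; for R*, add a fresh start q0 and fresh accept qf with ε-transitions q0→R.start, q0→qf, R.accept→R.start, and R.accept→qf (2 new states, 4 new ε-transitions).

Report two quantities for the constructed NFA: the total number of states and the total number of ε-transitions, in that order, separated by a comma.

Building bottom-up:
Each of the 6 symbol leaves contributes 2 states and 0 ε-transitions.
  pp → 4 states, 1 ε-transition
  q* → 4 states, 4 ε-transitions
  pp|q* → 10 states, 9 ε-transitions
  (pp|q*)* → 12 states, 13 ε-transitions
  (pp|q*)*prp → 18 states, 16 ε-transitions

18, 16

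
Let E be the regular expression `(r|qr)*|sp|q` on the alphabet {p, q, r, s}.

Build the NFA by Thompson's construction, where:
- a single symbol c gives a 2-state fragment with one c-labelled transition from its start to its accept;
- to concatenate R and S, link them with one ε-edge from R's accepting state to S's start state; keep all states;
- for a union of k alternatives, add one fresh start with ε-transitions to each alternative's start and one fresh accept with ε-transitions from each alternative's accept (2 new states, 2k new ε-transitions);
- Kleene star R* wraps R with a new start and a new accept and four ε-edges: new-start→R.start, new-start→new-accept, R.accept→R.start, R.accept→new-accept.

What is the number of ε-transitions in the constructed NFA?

Bottom-up over the parse tree:
Each of the 6 symbol leaves contributes 0 ε-transitions.
  qr → 1 ε-transition
  r|qr → 5 ε-transitions
  (r|qr)* → 9 ε-transitions
  sp → 1 ε-transition
  (r|qr)*|sp|q → 16 ε-transitions

16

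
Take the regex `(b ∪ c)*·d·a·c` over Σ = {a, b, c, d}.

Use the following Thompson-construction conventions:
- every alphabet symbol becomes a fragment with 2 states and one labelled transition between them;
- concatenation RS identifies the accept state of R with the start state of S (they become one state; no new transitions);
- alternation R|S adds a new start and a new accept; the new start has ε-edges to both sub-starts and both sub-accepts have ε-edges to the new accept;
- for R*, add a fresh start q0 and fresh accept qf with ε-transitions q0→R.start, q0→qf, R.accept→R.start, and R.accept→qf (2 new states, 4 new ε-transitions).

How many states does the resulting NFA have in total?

11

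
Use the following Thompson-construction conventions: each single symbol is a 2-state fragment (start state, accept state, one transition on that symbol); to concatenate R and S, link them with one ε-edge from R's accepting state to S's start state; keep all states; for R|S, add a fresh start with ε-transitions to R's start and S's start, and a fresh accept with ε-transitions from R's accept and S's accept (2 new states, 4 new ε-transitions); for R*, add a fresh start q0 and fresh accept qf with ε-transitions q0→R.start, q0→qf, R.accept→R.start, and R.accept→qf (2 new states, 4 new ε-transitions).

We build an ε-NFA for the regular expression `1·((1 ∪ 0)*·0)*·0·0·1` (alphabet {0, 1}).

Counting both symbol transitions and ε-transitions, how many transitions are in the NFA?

24

Recursing over subexpressions:
Each of the 7 symbol leaves contributes 1 transition (1 symbol, 0 ε).
  1 ∪ 0 : 6 transitions (2 symbol, 4 ε)
  (1 ∪ 0)* : 10 transitions (2 symbol, 8 ε)
  (1 ∪ 0)*·0 : 12 transitions (3 symbol, 9 ε)
  ((1 ∪ 0)*·0)* : 16 transitions (3 symbol, 13 ε)
  1·((1 ∪ 0)*·0)*·0·0·1 : 24 transitions (7 symbol, 17 ε)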